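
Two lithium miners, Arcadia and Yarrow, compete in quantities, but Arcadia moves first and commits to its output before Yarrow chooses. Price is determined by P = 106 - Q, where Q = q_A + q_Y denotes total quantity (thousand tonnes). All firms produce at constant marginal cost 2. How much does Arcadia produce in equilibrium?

The follower Yarrow best-responds to any q_A: π_Y = (106 - Q)q_Y - 2q_Y.
Setting the follower's marginal profit to zero, 104 - q_A - 2q_Y = 0, i.e. q_Y = (104 - q_A)/2.
The leader anticipates this reaction. Substituting into P = 106 - Q gives P = 54 - (1/2)q_A, so π_A = (54 - (1/2)q_A)q_A - 2q_A.
Leader FOC: 52 - q_A = 0, so q_A = 52.
Then q_Y = (104 - 52)/2 = 26.

52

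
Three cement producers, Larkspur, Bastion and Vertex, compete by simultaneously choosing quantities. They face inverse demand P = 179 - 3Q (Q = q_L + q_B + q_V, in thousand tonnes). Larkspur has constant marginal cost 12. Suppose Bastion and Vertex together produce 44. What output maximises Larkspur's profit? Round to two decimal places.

With rivals' combined output fixed at 44, Larkspur's profit is π_L = (179 - 3·44 - 3q_L)q_L - (12q_L) = (47 - 3q_L)q_L - (12q_L).
∂π_L/∂q_L = 35 - 6q_L = 0, so q_L = 35/6.

5.83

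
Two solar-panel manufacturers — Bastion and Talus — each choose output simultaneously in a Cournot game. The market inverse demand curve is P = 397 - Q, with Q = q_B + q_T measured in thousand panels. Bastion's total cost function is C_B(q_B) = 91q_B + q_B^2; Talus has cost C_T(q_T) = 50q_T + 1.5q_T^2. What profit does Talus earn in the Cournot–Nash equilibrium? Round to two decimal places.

8107.51

Bastion's profit: π_B = (397 - Q)q_B - (91q_B + q_B²). Setting ∂π_B/∂q_B = 0: 306 - 4q_B - (q_T) = 0.
Talus's profit: π_T = (397 - Q)q_T - (50q_T + (3/2)q_T²). Setting ∂π_T/∂q_T = 0: 347 - 5q_T - (q_B) = 0.
Rearranging gives the reaction functions q_B = (306 - q_T)/4 and q_T = (347 - q_B)/5.
Substituting one into the other gives q_B = 1183/19 and q_T = 1082/19.
Price P = 397 - 119.2105 = 277.7895.
Talus's profit: 277.7895·(1082/19) - 50·(1082/19) - (3/2)(1082/19)² = 8107.5069.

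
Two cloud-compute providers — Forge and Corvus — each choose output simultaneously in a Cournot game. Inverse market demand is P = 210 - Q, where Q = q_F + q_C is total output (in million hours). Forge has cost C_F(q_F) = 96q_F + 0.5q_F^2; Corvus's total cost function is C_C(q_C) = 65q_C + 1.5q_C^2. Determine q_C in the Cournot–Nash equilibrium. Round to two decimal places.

22.93

Forge's profit: π_F = (210 - Q)q_F - (96q_F + (1/2)q_F²). Setting ∂π_F/∂q_F = 0: 114 - 3q_F - (q_C) = 0.
Corvus's first-order condition: 145 - 5q_C - (q_F) = 0.
Best responses: q_F = (114 - q_C)/3, q_C = (145 - q_F)/5.
Solving the pair: q_F = 425/14, q_C = 321/14.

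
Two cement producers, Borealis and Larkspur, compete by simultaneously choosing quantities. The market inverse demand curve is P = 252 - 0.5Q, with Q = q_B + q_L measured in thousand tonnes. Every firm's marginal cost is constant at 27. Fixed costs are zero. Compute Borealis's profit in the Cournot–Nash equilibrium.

11250

A representative firm's profit is π_i = q_i(252 - 0.5Q) - 27q_i.
Setting ∂π_i/∂q_i = 0 with rivals' quantities fixed: 225 - q_i - (1/2)q_j = 0.
By symmetry each firm produces the same amount; substituting q_j = q_i yields q_i = 225/(3/2) = 150.
Price P = 252 - (1/2)·300 = 102.
Borealis's profit: (102 - 27)·150 = 11250.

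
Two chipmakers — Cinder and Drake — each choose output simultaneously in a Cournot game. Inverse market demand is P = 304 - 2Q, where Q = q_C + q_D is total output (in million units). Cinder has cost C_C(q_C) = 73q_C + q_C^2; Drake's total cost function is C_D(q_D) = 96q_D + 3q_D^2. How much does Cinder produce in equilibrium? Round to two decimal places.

Cinder's profit: π_C = (304 - 2Q)q_C - (73q_C + q_C²). Setting ∂π_C/∂q_C = 0: 231 - 6q_C - 2(q_D) = 0.
Drake's profit: π_D = (304 - 2Q)q_D - (96q_D + 3q_D²). Setting ∂π_D/∂q_D = 0: 208 - 10q_D - 2(q_C) = 0.
Rearranging gives the reaction functions q_C = (231 - 2q_D)/6 and q_D = (208 - 2q_C)/10.
Substituting one into the other gives q_C = 947/28 and q_D = 393/28.

33.82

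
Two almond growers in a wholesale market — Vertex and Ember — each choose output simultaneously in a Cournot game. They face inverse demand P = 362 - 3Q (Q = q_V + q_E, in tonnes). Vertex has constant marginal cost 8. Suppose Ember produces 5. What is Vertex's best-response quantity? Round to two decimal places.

56.50

With the rival's output fixed at 5, Vertex's profit is π_V = (362 - 3·5 - 3q_V)q_V - (8q_V) = (347 - 3q_V)q_V - (8q_V).
∂π_V/∂q_V = 339 - 6q_V = 0, so q_V = 113/2.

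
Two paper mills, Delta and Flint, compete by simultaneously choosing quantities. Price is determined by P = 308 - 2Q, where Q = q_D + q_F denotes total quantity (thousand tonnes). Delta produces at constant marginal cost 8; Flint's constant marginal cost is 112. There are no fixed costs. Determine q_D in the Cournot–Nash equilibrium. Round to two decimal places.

67.33

Delta's profit: π_D = (308 - 2Q)q_D - (8q_D). Setting ∂π_D/∂q_D = 0: 300 - 4q_D - 2(q_F) = 0.
Flint's profit: π_F = (308 - 2Q)q_F - (112q_F). Setting ∂π_F/∂q_F = 0: 196 - 4q_F - 2(q_D) = 0.
Rearranging gives the reaction functions q_D = (300 - 2q_F)/4 and q_F = (196 - 2q_D)/4.
Substituting one into the other gives q_D = 202/3 and q_F = 46/3.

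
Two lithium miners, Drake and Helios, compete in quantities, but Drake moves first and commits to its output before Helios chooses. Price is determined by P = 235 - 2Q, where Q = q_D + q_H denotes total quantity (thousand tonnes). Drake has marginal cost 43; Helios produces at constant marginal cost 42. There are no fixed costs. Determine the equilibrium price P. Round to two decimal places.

90.75

The follower Helios best-responds to any q_D: π_H = (235 - 2Q)q_H - 42q_H.
∂π_H/∂q_H = 193 - 2q_D - 4q_H = 0 gives the reaction function q_H = (193 - 2q_D)/4.
Drake substitutes q_H(q_D) into its own profit: π_D = q_D(235 - 2q_D - (193 - 2q_D)/2) - 43q_D = (277/2 - q_D)q_D - 43q_D.
The leader's first-order condition 191/2 - 2q_D = 0 yields q_D = 191/4.
Then q_H = (193 - 2·(191/4))/4 = 195/8.
Total output Q = 577/8, so price P = 235 - 2·(577/8) = 363/4.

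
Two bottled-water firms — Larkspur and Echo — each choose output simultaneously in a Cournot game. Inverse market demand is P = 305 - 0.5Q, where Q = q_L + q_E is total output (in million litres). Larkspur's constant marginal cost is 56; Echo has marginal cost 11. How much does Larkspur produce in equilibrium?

Larkspur's profit: π_L = (305 - 0.5Q)q_L - (56q_L). Setting ∂π_L/∂q_L = 0: 249 - q_L - (1/2)(q_E) = 0.
Echo's first-order condition: 294 - q_E - (1/2)(q_L) = 0.
Best responses: q_L = (249 - (1/2)q_E), q_E = (294 - (1/2)q_L).
Solving the pair: q_L = 136, q_E = 226.

136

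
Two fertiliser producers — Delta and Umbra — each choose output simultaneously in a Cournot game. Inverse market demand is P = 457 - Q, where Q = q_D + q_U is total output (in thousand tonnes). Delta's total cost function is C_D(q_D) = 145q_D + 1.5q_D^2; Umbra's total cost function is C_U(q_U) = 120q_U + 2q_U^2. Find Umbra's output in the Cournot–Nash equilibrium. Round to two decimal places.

Delta's profit: π_D = (457 - Q)q_D - (145q_D + (3/2)q_D²). Setting ∂π_D/∂q_D = 0: 312 - 5q_D - (q_U) = 0.
Umbra's profit: π_U = (457 - Q)q_U - (120q_U + 2q_U²). Setting ∂π_U/∂q_U = 0: 337 - 6q_U - (q_D) = 0.
So q_D = (312 - q_U)/5 and q_U = (337 - q_D)/6.
Substituting one into the other gives q_D = 1535/29 and q_U = 1373/29.

47.34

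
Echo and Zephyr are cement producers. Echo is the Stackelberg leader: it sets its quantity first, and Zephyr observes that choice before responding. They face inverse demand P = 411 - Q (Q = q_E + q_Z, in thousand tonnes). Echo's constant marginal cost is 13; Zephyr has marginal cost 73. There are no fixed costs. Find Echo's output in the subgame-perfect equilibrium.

The follower Zephyr best-responds to any q_E: π_Z = (411 - Q)q_Z - 73q_Z.
Follower FOC: 338 - q_E - 2q_Z = 0, so q_Z(q_E) = (338 - q_E)/2.
Echo substitutes q_Z(q_E) into its own profit: π_E = q_E(411 - q_E - (338 - q_E)/2) - 13q_E = (242 - (1/2)q_E)q_E - 13q_E.
The leader's first-order condition 229 - q_E = 0 yields q_E = 229.
Then q_Z = (338 - 229)/2 = 109/2.

229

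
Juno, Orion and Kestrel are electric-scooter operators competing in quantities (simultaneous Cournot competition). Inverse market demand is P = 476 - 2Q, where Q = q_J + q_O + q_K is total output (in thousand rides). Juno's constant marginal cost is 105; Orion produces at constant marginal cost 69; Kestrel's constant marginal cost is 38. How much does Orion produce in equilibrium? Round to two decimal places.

51.50

Juno's profit: π_J = (476 - 2Q)q_J - (105q_J). Setting ∂π_J/∂q_J = 0: 371 - 4q_J - 2(q_O + q_K) = 0.
Orion's first-order condition: 407 - 4q_O - 2(q_J + q_K) = 0.
Kestrel's profit: π_K = (476 - 2Q)q_K - (38q_K). Setting ∂π_K/∂q_K = 0: 438 - 4q_K - 2(q_J + q_O) = 0.
Summing all 3 equations gives 1216 − 8Q = 0, hence Q = 152.
Back-substituting: q_J = (371 − 304)/2 = 67/2, q_O = (407 − 304)/2 = 103/2, q_K = (438 − 304)/2 = 67.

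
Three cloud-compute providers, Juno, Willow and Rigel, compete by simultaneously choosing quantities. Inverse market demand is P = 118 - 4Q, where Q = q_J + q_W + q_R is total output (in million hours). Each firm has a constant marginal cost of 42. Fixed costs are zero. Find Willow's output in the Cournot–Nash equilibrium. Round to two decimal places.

4.75

Each firm earns π_i = (118 - 4Q)q_i - 42q_i.
Setting ∂π_i/∂q_i = 0 with rivals' quantities fixed: 76 - 8q_i - 4·Σ_{j≠i} q_j = 0.
By symmetry each firm produces the same amount; substituting Σ_{j≠i} q_j = 2q_i yields q_i = 76/16 = 19/4.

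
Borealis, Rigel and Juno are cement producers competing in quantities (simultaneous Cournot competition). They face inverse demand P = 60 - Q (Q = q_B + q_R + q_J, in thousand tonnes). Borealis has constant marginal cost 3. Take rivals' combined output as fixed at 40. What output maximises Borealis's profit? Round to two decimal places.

With rivals' combined output fixed at 40, Borealis's profit is π_B = (60 - 40 - q_B)q_B - (3q_B) = (20 - q_B)q_B - (3q_B).
∂π_B/∂q_B = 17 - 2q_B = 0, so q_B = 17/2.

8.50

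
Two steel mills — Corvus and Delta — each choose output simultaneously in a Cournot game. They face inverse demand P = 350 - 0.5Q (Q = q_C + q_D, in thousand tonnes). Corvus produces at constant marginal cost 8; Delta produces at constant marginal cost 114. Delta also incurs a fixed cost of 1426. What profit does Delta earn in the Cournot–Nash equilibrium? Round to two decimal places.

2329.56

Corvus's profit: π_C = (350 - 0.5Q)q_C - (8q_C). Setting ∂π_C/∂q_C = 0: 342 - q_C - (1/2)(q_D) = 0.
Delta's profit: π_D = (350 - 0.5Q)q_D - (114q_D). Setting ∂π_D/∂q_D = 0: 236 - q_D - (1/2)(q_C) = 0.
Rearranging gives the reaction functions q_C = (342 - (1/2)q_D) and q_D = (236 - (1/2)q_C).
Substituting one into the other gives q_C = 896/3 and q_D = 260/3.
Price P = 350 - (1/2)·(1156/3) = 472/3.
Delta's profit: (472/3 - 114)·(260/3) - 1426 = 2329.5556.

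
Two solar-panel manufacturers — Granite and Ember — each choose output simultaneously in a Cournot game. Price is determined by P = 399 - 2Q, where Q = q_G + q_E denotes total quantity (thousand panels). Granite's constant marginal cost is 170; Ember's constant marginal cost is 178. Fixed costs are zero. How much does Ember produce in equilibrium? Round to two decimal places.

Granite's profit: π_G = (399 - 2Q)q_G - (170q_G). Setting ∂π_G/∂q_G = 0: 229 - 4q_G - 2(q_E) = 0.
Ember's first-order condition: 221 - 4q_E - 2(q_G) = 0.
Best responses: q_G = (229 - 2q_E)/4, q_E = (221 - 2q_G)/4.
Solving the pair: q_G = 79/2, q_E = 71/2.

35.50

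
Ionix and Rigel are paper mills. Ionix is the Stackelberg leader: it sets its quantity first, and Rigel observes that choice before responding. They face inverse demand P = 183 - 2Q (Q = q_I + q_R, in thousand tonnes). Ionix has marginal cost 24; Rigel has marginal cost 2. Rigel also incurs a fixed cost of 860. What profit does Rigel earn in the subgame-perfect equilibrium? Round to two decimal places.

722.03

Solve by backward induction. Given q_I, the follower Rigel maximises π_R = (183 - 2q_I - 2q_R)q_R - 2q_R.
Follower FOC: 181 - 2q_I - 4q_R = 0, so q_R(q_I) = (181 - 2q_I)/4.
The leader anticipates this reaction. Substituting into P = 183 - 2Q gives P = 185/2 - q_I, so π_I = (185/2 - q_I)q_I - 24q_I.
The leader's first-order condition 137/2 - 2q_I = 0 yields q_I = 137/4.
Then q_R = (181 - 2·(137/4))/4 = 225/8.
Price P = 183 - 2·(499/8) = 233/4.
Rigel's profit: (233/4 - 2)·(225/8) - 860 = 722.0313.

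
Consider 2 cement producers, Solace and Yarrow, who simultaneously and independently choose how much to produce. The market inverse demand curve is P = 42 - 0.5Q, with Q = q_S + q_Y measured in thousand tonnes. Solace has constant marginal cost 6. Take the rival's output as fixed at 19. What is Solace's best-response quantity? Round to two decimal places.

With the rival's output fixed at 19, Solace's profit is π_S = (42 - (1/2)·19 - (1/2)q_S)q_S - (6q_S) = (65/2 - (1/2)q_S)q_S - (6q_S).
∂π_S/∂q_S = 53/2 - q_S = 0, so q_S = 53/2.

26.50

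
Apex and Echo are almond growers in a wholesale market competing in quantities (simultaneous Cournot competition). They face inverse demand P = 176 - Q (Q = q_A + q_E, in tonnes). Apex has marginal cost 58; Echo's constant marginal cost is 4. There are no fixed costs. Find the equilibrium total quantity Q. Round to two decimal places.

Apex's profit: π_A = (176 - Q)q_A - (58q_A). Setting ∂π_A/∂q_A = 0: 118 - 2q_A - (q_E) = 0.
Echo's profit: π_E = (176 - Q)q_E - (4q_E). Setting ∂π_E/∂q_E = 0: 172 - 2q_E - (q_A) = 0.
Best responses: q_A = (118 - q_E)/2, q_E = (172 - q_A)/2.
Solving the pair: q_A = 64/3, q_E = 226/3.
Total output Q = 64/3 + 226/3 = 290/3.

96.67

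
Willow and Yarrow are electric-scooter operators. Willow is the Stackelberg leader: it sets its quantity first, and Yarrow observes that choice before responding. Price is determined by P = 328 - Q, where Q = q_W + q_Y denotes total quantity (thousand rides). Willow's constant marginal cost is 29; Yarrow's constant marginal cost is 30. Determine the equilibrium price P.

104

The follower Yarrow best-responds to any q_W: π_Y = (328 - Q)q_Y - 30q_Y.
∂π_Y/∂q_Y = 298 - q_W - 2q_Y = 0 gives the reaction function q_Y = (298 - q_W)/2.
The leader anticipates this reaction. Substituting into P = 328 - Q gives P = 179 - (1/2)q_W, so π_W = (179 - (1/2)q_W)q_W - 29q_W.
Maximising: ∂π_W/∂q_W = 150 - q_W = 0, giving q_W = 150.
Then q_Y = (298 - 150)/2 = 74.
Total output Q = 224, so price P = 328 - 224 = 104.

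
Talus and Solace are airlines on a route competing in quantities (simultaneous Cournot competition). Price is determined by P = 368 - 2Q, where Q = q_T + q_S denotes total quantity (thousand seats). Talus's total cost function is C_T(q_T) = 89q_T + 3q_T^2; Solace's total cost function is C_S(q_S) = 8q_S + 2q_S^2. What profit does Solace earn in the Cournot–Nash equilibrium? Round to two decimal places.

6408.42

Talus's profit: π_T = (368 - 2Q)q_T - (89q_T + 3q_T²). Setting ∂π_T/∂q_T = 0: 279 - 10q_T - 2(q_S) = 0.
Solace's first-order condition: 360 - 8q_S - 2(q_T) = 0.
So q_T = (279 - 2q_S)/10 and q_S = (360 - 2q_T)/8.
Substituting one into the other gives q_T = 378/19 and q_S = 1521/38.
Price P = 368 - 2·59.9211 = 248.1579.
Solace's profit: 248.1579·(1521/38) - 8·(1521/38) - 2(1521/38)² = 6408.4238.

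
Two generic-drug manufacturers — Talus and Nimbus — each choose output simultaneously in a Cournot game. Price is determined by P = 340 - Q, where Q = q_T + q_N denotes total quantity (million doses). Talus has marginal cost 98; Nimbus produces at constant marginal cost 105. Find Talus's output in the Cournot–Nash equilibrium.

83

Talus's profit: π_T = (340 - Q)q_T - (98q_T). Setting ∂π_T/∂q_T = 0: 242 - 2q_T - (q_N) = 0.
Nimbus's profit: π_N = (340 - Q)q_N - (105q_N). Setting ∂π_N/∂q_N = 0: 235 - 2q_N - (q_T) = 0.
So q_T = (242 - q_N)/2 and q_N = (235 - q_T)/2.
Solving the pair: q_T = 83, q_N = 76.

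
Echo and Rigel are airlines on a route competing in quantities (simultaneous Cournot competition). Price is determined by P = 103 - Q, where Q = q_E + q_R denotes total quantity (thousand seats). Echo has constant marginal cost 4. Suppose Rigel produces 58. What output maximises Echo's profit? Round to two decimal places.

20.50

With the rival's output fixed at 58, Echo's profit is π_E = (103 - 58 - q_E)q_E - (4q_E) = (45 - q_E)q_E - (4q_E).
∂π_E/∂q_E = 41 - 2q_E = 0, so q_E = 41/2.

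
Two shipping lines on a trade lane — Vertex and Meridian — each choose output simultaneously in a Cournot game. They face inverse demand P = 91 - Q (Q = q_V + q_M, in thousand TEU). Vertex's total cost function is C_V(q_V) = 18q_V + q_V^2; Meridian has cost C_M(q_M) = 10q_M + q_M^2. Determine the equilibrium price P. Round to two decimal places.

Vertex's profit: π_V = (91 - Q)q_V - (18q_V + q_V²). Setting ∂π_V/∂q_V = 0: 73 - 4q_V - (q_M) = 0.
Meridian's first-order condition: 81 - 4q_M - (q_V) = 0.
Best responses: q_V = (73 - q_M)/4, q_M = (81 - q_V)/4.
Substituting one into the other gives q_V = 211/15 and q_M = 251/15.
Total output Q = 154/5, so price P = 91 - 154/5 = 301/5.

60.20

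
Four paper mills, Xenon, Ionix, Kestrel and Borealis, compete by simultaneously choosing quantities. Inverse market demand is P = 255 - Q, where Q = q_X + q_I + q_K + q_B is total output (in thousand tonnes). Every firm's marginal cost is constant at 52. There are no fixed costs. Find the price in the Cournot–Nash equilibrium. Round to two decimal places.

92.60

A representative firm's profit is π_i = q_i(255 - Q) - 52q_i.
First-order condition (treating rivals' output as given): 203 - 2q_i - Σ_{j≠i} q_j = 0.
With identical firms every q_j equals q_i, so Σ_{j≠i} q_j = 3q_i and 203 = 5q_i, giving q_i = 203/5.
Total output Q = 812/5, so price P = 255 - 812/5 = 463/5.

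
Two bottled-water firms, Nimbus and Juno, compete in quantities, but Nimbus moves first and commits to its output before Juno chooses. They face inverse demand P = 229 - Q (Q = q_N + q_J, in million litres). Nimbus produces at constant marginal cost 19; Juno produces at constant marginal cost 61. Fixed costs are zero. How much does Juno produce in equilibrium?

21

Solve by backward induction. Given q_N, the follower Juno maximises π_J = (229 - q_N - q_J)q_J - 61q_J.
∂π_J/∂q_J = 168 - q_N - 2q_J = 0 gives the reaction function q_J = (168 - q_N)/2.
The leader anticipates this reaction. Substituting into P = 229 - Q gives P = 145 - (1/2)q_N, so π_N = (145 - (1/2)q_N)q_N - 19q_N.
Leader FOC: 126 - q_N = 0, so q_N = 126.
Then q_J = (168 - 126)/2 = 21.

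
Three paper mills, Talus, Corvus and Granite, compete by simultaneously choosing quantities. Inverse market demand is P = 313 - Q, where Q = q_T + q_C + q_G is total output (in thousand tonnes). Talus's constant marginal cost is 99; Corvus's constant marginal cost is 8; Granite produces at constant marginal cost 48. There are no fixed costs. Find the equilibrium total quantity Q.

196

Talus's profit: π_T = (313 - Q)q_T - (99q_T). Setting ∂π_T/∂q_T = 0: 214 - 2q_T - (q_C + q_G) = 0.
Corvus's first-order condition: 305 - 2q_C - (q_T + q_G) = 0.
Granite's profit: π_G = (313 - Q)q_G - (48q_G). Setting ∂π_G/∂q_G = 0: 265 - 2q_G - (q_T + q_C) = 0.
Adding the 3 conditions: 784 − 2Q − 2Q = 0, i.e. Q = 196.
Back-substituting: q_T = (214 − 196) = 18, q_C = (305 − 196) = 109, q_G = (265 − 196) = 69.
Total output Q = 18 + 109 + 69 = 196.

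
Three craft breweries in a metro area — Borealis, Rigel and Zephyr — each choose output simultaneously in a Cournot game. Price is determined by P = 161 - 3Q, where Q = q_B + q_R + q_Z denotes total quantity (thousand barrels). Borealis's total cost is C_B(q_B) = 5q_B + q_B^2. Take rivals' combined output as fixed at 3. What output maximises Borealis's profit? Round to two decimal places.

With rivals' combined output fixed at 3, Borealis's profit is π_B = (161 - 3·3 - 3q_B)q_B - (5q_B + q_B²) = (152 - 3q_B)q_B - (5q_B + q_B²).
∂π_B/∂q_B = 147 - 8q_B = 0, so q_B = 147/8.

18.38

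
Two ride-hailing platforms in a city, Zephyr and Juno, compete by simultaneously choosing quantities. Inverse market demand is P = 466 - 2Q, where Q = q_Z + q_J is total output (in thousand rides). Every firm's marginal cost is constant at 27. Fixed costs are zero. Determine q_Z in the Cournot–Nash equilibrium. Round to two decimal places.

Each firm earns π_i = (466 - 2Q)q_i - 27q_i.
Setting ∂π_i/∂q_i = 0 with rivals' quantities fixed: 439 - 4q_i - 2q_j = 0.
With identical firms every q_j equals q_i, so q_j = q_i and 439 = 6q_i, giving q_i = 439/6.

73.17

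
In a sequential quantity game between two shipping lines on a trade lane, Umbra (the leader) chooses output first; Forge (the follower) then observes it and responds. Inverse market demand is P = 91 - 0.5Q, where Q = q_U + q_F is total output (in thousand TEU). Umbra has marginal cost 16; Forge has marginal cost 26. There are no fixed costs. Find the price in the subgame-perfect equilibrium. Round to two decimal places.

The follower Forge best-responds to any q_U: π_F = (91 - 0.5Q)q_F - 26q_F.
∂π_F/∂q_F = 65 - (1/2)q_U - q_F = 0 gives the reaction function q_F = (65 - (1/2)q_U).
The leader anticipates this reaction. Substituting into P = 91 - 0.5Q gives P = 117/2 - (1/4)q_U, so π_U = (117/2 - (1/4)q_U)q_U - 16q_U.
Leader FOC: 85/2 - (1/2)q_U = 0, so q_U = 85.
Then q_F = (65 - (1/2)·85) = 45/2.
Total output Q = 215/2, so price P = 91 - (1/2)·(215/2) = 149/4.

37.25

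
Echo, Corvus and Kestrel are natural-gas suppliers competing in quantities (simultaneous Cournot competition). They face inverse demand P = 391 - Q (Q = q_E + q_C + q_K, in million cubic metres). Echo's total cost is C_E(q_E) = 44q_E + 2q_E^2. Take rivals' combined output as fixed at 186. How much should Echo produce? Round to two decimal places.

26.83

With rivals' combined output fixed at 186, Echo's profit is π_E = (391 - 186 - q_E)q_E - (44q_E + 2q_E²) = (205 - q_E)q_E - (44q_E + 2q_E²).
∂π_E/∂q_E = 161 - 6q_E = 0, so q_E = 161/6.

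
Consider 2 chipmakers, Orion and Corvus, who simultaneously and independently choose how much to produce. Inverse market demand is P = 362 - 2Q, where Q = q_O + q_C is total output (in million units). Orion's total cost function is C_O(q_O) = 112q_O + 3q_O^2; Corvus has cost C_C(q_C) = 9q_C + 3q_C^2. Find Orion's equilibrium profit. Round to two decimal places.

Orion's profit: π_O = (362 - 2Q)q_O - (112q_O + 3q_O²). Setting ∂π_O/∂q_O = 0: 250 - 10q_O - 2(q_C) = 0.
Corvus's first-order condition: 353 - 10q_C - 2(q_O) = 0.
Best responses: q_O = (250 - 2q_C)/10, q_C = (353 - 2q_O)/10.
Substituting one into the other gives q_O = 299/16 and q_C = 505/16.
Price P = 362 - 2·(201/4) = 523/2.
Orion's profit: (523/2)·(299/16) - 112·(299/16) - 3(299/16)² = 1746.1133.

1746.11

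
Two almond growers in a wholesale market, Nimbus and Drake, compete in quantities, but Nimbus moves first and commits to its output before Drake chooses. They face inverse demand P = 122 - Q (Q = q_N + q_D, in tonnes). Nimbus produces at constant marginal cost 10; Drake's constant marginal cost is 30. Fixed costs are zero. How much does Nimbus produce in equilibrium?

66

Solve by backward induction. Given q_N, the follower Drake maximises π_D = (122 - q_N - q_D)q_D - 30q_D.
∂π_D/∂q_D = 92 - q_N - 2q_D = 0 gives the reaction function q_D = (92 - q_N)/2.
The leader anticipates this reaction. Substituting into P = 122 - Q gives P = 76 - (1/2)q_N, so π_N = (76 - (1/2)q_N)q_N - 10q_N.
Leader FOC: 66 - q_N = 0, so q_N = 66.
Then q_D = (92 - 66)/2 = 13.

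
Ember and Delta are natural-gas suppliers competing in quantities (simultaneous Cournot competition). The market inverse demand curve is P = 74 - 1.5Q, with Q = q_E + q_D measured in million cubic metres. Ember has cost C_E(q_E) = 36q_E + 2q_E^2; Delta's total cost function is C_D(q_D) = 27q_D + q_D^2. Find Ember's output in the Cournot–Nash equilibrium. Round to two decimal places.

3.65

Ember's profit: π_E = (74 - 1.5Q)q_E - (36q_E + 2q_E²). Setting ∂π_E/∂q_E = 0: 38 - 7q_E - (3/2)(q_D) = 0.
Delta's first-order condition: 47 - 5q_D - (3/2)(q_E) = 0.
Best responses: q_E = (38 - (3/2)q_D)/7, q_D = (47 - (3/2)q_E)/5.
Solving the pair: q_E = 478/131, q_D = 1088/131.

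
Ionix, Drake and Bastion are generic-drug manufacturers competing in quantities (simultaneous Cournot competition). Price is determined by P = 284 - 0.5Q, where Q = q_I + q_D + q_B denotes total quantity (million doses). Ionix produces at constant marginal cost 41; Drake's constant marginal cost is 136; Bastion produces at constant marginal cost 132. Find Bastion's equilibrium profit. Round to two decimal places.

Ionix's profit: π_I = (284 - 0.5Q)q_I - (41q_I). Setting ∂π_I/∂q_I = 0: 243 - q_I - (1/2)(q_D + q_B) = 0.
Drake's profit: π_D = (284 - 0.5Q)q_D - (136q_D). Setting ∂π_D/∂q_D = 0: 148 - q_D - (1/2)(q_I + q_B) = 0.
Bastion's profit: π_B = (284 - 0.5Q)q_B - (132q_B). Setting ∂π_B/∂q_B = 0: 152 - q_B - (1/2)(q_I + q_D) = 0.
Summing all 3 equations gives 543 − 2Q = 0, hence Q = 543/2.
Back-substituting: q_I = (243 − 543/4)/(1/2) = 429/2, q_D = (148 − 543/4)/(1/2) = 49/2, q_B = (152 − 543/4)/(1/2) = 65/2.
Price P = 284 - (1/2)·(543/2) = 593/4.
Bastion's profit: (593/4 - 132)·(65/2) = 528.1250.

528.13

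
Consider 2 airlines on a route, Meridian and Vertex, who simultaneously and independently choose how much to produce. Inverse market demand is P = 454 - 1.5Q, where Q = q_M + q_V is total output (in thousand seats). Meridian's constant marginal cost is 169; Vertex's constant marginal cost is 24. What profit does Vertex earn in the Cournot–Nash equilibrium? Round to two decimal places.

24490.74

Meridian's profit: π_M = (454 - 1.5Q)q_M - (169q_M). Setting ∂π_M/∂q_M = 0: 285 - 3q_M - (3/2)(q_V) = 0.
Vertex's first-order condition: 430 - 3q_V - (3/2)(q_M) = 0.
Rearranging gives the reaction functions q_M = (285 - (3/2)q_V)/3 and q_V = (430 - (3/2)q_M)/3.
Substituting one into the other gives q_M = 280/9 and q_V = 1150/9.
Price P = 454 - (3/2)·(1430/9) = 647/3.
Vertex's profit: (647/3 - 24)·(1150/9) = 24490.7407.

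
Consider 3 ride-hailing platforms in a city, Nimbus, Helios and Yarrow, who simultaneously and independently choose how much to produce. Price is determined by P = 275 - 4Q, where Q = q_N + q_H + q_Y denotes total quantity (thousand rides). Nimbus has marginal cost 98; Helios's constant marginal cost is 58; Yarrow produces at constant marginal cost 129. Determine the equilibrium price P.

Nimbus's profit: π_N = (275 - 4Q)q_N - (98q_N). Setting ∂π_N/∂q_N = 0: 177 - 8q_N - 4(q_H + q_Y) = 0.
Helios's profit: π_H = (275 - 4Q)q_H - (58q_H). Setting ∂π_H/∂q_H = 0: 217 - 8q_H - 4(q_N + q_Y) = 0.
Yarrow's first-order condition: 146 - 8q_Y - 4(q_N + q_H) = 0.
Summing all 3 equations gives 540 − 16Q = 0, hence Q = 135/4.
Back-substituting: q_N = (177 − 135)/4 = 21/2, q_H = (217 − 135)/4 = 41/2, q_Y = (146 − 135)/4 = 11/4.
Total output Q = 135/4, so price P = 275 - 4·(135/4) = 140.

140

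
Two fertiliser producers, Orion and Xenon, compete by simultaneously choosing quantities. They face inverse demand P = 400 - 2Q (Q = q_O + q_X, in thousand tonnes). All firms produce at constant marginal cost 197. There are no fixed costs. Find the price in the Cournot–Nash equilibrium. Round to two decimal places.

264.67

A representative firm's profit is π_i = q_i(400 - 2Q) - 197q_i.
Setting ∂π_i/∂q_i = 0 with rivals' quantities fixed: 203 - 4q_i - 2q_j = 0.
With identical firms every q_j equals q_i, so q_j = q_i and 203 = 6q_i, giving q_i = 203/6.
Total output Q = 203/3, so price P = 400 - 2·(203/3) = 794/3.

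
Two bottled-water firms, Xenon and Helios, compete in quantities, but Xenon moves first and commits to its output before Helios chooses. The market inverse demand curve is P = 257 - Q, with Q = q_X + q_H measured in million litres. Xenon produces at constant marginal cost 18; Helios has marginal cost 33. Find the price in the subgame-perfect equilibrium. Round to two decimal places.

Solve by backward induction. Given q_X, the follower Helios maximises π_H = (257 - q_X - q_H)q_H - 33q_H.
Setting the follower's marginal profit to zero, 224 - q_X - 2q_H = 0, i.e. q_H = (224 - q_X)/2.
The leader anticipates this reaction. Substituting into P = 257 - Q gives P = 145 - (1/2)q_X, so π_X = (145 - (1/2)q_X)q_X - 18q_X.
The leader's first-order condition 127 - q_X = 0 yields q_X = 127.
Then q_H = (224 - 127)/2 = 97/2.
Total output Q = 351/2, so price P = 257 - 351/2 = 163/2.

81.50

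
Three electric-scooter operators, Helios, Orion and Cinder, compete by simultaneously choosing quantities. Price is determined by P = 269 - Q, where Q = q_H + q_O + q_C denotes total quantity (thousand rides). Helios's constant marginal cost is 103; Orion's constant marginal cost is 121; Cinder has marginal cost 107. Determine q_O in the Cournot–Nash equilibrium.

29

Helios's profit: π_H = (269 - Q)q_H - (103q_H). Setting ∂π_H/∂q_H = 0: 166 - 2q_H - (q_O + q_C) = 0.
Orion's profit: π_O = (269 - Q)q_O - (121q_O). Setting ∂π_O/∂q_O = 0: 148 - 2q_O - (q_H + q_C) = 0.
Cinder's first-order condition: 162 - 2q_C - (q_H + q_O) = 0.
Adding the 3 conditions: 476 − 2Q − 2Q = 0, i.e. Q = 119.
Back-substituting: q_H = (166 − 119) = 47, q_O = (148 − 119) = 29, q_C = (162 − 119) = 43.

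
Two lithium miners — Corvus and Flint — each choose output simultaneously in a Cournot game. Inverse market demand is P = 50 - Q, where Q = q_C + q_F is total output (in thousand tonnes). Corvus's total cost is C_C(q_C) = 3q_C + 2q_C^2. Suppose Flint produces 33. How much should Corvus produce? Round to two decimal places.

With the rival's output fixed at 33, Corvus's profit is π_C = (50 - 33 - q_C)q_C - (3q_C + 2q_C²) = (17 - q_C)q_C - (3q_C + 2q_C²).
∂π_C/∂q_C = 14 - 6q_C = 0, so q_C = 7/3.

2.33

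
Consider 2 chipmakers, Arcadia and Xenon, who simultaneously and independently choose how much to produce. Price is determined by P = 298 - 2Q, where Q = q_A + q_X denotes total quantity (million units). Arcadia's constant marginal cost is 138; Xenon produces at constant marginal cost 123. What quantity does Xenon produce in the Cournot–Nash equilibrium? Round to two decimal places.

31.67

Arcadia's profit: π_A = (298 - 2Q)q_A - (138q_A). Setting ∂π_A/∂q_A = 0: 160 - 4q_A - 2(q_X) = 0.
Xenon's first-order condition: 175 - 4q_X - 2(q_A) = 0.
So q_A = (160 - 2q_X)/4 and q_X = (175 - 2q_A)/4.
Substituting one into the other gives q_A = 145/6 and q_X = 95/3.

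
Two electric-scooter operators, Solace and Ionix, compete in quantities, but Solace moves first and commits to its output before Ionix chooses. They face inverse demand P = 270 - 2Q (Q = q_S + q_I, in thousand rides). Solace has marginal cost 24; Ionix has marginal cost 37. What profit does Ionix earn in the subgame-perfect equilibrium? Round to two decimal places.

1339.03

Solve by backward induction. Given q_S, the follower Ionix maximises π_I = (270 - 2q_S - 2q_I)q_I - 37q_I.
∂π_I/∂q_I = 233 - 2q_S - 4q_I = 0 gives the reaction function q_I = (233 - 2q_S)/4.
The leader anticipates this reaction. Substituting into P = 270 - 2Q gives P = 307/2 - q_S, so π_S = (307/2 - q_S)q_S - 24q_S.
Leader FOC: 259/2 - 2q_S = 0, so q_S = 259/4.
Then q_I = (233 - 2·(259/4))/4 = 207/8.
Price P = 270 - 2·(725/8) = 355/4.
Ionix's profit: (355/4 - 37)·(207/8) = 1339.0313.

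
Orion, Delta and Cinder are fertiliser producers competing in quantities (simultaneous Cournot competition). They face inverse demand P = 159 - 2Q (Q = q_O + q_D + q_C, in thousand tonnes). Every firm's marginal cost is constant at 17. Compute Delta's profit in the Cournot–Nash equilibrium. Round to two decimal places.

A representative firm's profit is π_i = q_i(159 - 2Q) - 17q_i.
First-order condition (treating rivals' output as given): 142 - 4q_i - 2·Σ_{j≠i} q_j = 0.
With identical firms every q_j equals q_i, so Σ_{j≠i} q_j = 2q_i and 142 = 8q_i, giving q_i = 71/4.
Price P = 159 - 2·(213/4) = 105/2.
Delta's profit: (105/2 - 17)·(71/4) = 630.1250.

630.13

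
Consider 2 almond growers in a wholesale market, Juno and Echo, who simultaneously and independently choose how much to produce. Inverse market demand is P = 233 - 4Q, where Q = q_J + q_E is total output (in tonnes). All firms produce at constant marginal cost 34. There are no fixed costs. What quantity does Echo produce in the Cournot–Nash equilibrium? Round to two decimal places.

16.58

A representative firm's profit is π_i = q_i(233 - 4Q) - 34q_i.
First-order condition (treating rivals' output as given): 199 - 8q_i - 4q_j = 0.
With identical firms every q_j equals q_i, so q_j = q_i and 199 = 12q_i, giving q_i = 199/12.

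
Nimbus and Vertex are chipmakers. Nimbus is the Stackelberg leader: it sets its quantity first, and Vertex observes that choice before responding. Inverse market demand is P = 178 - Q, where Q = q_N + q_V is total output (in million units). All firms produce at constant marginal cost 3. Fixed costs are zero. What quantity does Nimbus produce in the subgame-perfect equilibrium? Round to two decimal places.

87.50

The follower Vertex best-responds to any q_N: π_V = (178 - Q)q_V - 3q_V.
∂π_V/∂q_V = 175 - q_N - 2q_V = 0 gives the reaction function q_V = (175 - q_N)/2.
The leader anticipates this reaction. Substituting into P = 178 - Q gives P = 181/2 - (1/2)q_N, so π_N = (181/2 - (1/2)q_N)q_N - 3q_N.
The leader's first-order condition 175/2 - q_N = 0 yields q_N = 175/2.
Then q_V = (175 - 175/2)/2 = 175/4.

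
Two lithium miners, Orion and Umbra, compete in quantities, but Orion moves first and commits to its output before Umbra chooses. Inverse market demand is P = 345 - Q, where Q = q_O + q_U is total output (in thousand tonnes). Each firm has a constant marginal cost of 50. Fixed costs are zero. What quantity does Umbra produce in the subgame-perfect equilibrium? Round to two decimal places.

Solve by backward induction. Given q_O, the follower Umbra maximises π_U = (345 - q_O - q_U)q_U - 50q_U.
∂π_U/∂q_U = 295 - q_O - 2q_U = 0 gives the reaction function q_U = (295 - q_O)/2.
The leader anticipates this reaction. Substituting into P = 345 - Q gives P = 395/2 - (1/2)q_O, so π_O = (395/2 - (1/2)q_O)q_O - 50q_O.
Maximising: ∂π_O/∂q_O = 295/2 - q_O = 0, giving q_O = 295/2.
Then q_U = (295 - 295/2)/2 = 295/4.

73.75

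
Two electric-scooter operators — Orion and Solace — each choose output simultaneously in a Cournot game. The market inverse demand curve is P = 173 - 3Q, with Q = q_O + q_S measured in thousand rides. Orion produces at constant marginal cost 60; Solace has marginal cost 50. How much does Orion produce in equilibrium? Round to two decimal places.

Orion's profit: π_O = (173 - 3Q)q_O - (60q_O). Setting ∂π_O/∂q_O = 0: 113 - 6q_O - 3(q_S) = 0.
Solace's profit: π_S = (173 - 3Q)q_S - (50q_S). Setting ∂π_S/∂q_S = 0: 123 - 6q_S - 3(q_O) = 0.
So q_O = (113 - 3q_S)/6 and q_S = (123 - 3q_O)/6.
Solving the pair: q_O = 103/9, q_S = 133/9.

11.44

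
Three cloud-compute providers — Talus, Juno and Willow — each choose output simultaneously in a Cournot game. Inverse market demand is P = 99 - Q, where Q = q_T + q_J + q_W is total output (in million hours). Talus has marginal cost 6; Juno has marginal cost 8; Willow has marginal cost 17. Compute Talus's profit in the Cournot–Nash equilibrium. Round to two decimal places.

702.25

Talus's profit: π_T = (99 - Q)q_T - (6q_T). Setting ∂π_T/∂q_T = 0: 93 - 2q_T - (q_J + q_W) = 0.
Juno's first-order condition: 91 - 2q_J - (q_T + q_W) = 0.
Willow's first-order condition: 82 - 2q_W - (q_T + q_J) = 0.
Adding the 3 conditions: 266 − 2Q − 2Q = 0, i.e. Q = 133/2.
Back-substituting: q_T = (93 − 133/2) = 53/2, q_J = (91 − 133/2) = 49/2, q_W = (82 − 133/2) = 31/2.
Price P = 99 - 133/2 = 65/2.
Talus's profit: (65/2 - 6)·(53/2) = 702.2500.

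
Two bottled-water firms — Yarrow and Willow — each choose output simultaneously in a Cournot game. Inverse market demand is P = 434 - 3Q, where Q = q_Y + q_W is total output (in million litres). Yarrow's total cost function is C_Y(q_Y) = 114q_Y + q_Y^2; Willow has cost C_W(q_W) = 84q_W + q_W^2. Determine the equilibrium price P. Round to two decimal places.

251.27

Yarrow's profit: π_Y = (434 - 3Q)q_Y - (114q_Y + q_Y²). Setting ∂π_Y/∂q_Y = 0: 320 - 8q_Y - 3(q_W) = 0.
Willow's first-order condition: 350 - 8q_W - 3(q_Y) = 0.
Best responses: q_Y = (320 - 3q_W)/8, q_W = (350 - 3q_Y)/8.
Substituting one into the other gives q_Y = 302/11 and q_W = 368/11.
Total output Q = 670/11, so price P = 434 - 3·(670/11) = 251.2727.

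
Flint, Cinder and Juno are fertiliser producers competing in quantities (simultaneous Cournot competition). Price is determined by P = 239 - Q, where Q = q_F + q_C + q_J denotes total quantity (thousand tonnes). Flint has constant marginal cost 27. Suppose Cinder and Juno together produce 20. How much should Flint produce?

96

With rivals' combined output fixed at 20, Flint's profit is π_F = (239 - 20 - q_F)q_F - (27q_F) = (219 - q_F)q_F - (27q_F).
∂π_F/∂q_F = 192 - 2q_F = 0, so q_F = 96.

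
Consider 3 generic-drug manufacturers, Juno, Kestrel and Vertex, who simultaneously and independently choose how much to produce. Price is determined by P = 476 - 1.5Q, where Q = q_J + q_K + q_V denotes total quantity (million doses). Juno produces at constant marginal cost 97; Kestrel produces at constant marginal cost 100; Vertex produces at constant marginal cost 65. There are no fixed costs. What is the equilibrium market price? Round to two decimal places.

Juno's profit: π_J = (476 - 1.5Q)q_J - (97q_J). Setting ∂π_J/∂q_J = 0: 379 - 3q_J - (3/2)(q_K + q_V) = 0.
Kestrel's first-order condition: 376 - 3q_K - (3/2)(q_J + q_V) = 0.
Vertex's first-order condition: 411 - 3q_V - (3/2)(q_J + q_K) = 0.
Adding the 3 conditions: 1166 − 3Q − 3Q = 0, i.e. Q = 583/3.
Back-substituting: q_J = (379 − 583/2)/(3/2) = 175/3, q_K = (376 − 583/2)/(3/2) = 169/3, q_V = (411 − 583/2)/(3/2) = 239/3.
Total output Q = 583/3, so price P = 476 - (3/2)·(583/3) = 369/2.

184.50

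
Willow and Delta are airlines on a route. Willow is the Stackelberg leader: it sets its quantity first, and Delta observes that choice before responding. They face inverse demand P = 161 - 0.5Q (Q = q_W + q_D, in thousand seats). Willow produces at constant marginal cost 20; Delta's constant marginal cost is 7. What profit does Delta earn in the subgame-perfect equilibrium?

The follower Delta best-responds to any q_W: π_D = (161 - 0.5Q)q_D - 7q_D.
Follower FOC: 154 - (1/2)q_W - q_D = 0, so q_D(q_W) = (154 - (1/2)q_W).
The leader anticipates this reaction. Substituting into P = 161 - 0.5Q gives P = 84 - (1/4)q_W, so π_W = (84 - (1/4)q_W)q_W - 20q_W.
The leader's first-order condition 64 - (1/2)q_W = 0 yields q_W = 128.
Then q_D = (154 - (1/2)·128) = 90.
Price P = 161 - (1/2)·218 = 52.
Delta's profit: (52 - 7)·90 = 4050.

4050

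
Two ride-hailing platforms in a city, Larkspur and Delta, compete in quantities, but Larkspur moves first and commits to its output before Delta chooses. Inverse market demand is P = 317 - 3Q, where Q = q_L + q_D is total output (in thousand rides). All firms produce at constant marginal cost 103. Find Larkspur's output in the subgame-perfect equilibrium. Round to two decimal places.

35.67

Solve by backward induction. Given q_L, the follower Delta maximises π_D = (317 - 3q_L - 3q_D)q_D - 103q_D.
∂π_D/∂q_D = 214 - 3q_L - 6q_D = 0 gives the reaction function q_D = (214 - 3q_L)/6.
Larkspur substitutes q_D(q_L) into its own profit: π_L = q_L(317 - 3q_L - (214 - 3q_L)/2) - 103q_L = (210 - (3/2)q_L)q_L - 103q_L.
Maximising: ∂π_L/∂q_L = 107 - 3q_L = 0, giving q_L = 107/3.
Then q_D = (214 - 3·(107/3))/6 = 107/6.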